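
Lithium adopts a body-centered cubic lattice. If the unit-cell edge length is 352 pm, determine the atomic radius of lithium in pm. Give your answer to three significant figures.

152 pm

In a BCC lattice, atoms touch along the body diagonal, so √3·a = 4r.
r = √3·a/4 = 1.7321 × 352 / 4 = 152 pm.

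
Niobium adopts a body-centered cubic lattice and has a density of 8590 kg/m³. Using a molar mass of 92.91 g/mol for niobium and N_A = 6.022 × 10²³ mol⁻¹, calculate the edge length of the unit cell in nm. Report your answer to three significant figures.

With Z = 2 atoms per BCC cell, a³ = Z·M/(N_A·ρ) = 2 × 92.91 / (6.022 × 10²³ × 8.590 g/cm³) = 3.592 × 10^-23 cm³.
a = (3.592 × 10^-23)^(1/3) = 3.300 × 10^-8 cm = 0.330 nm.

0.330 nm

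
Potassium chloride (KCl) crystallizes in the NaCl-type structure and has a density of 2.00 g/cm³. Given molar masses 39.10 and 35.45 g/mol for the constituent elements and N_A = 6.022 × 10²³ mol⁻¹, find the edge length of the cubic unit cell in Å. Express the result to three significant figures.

M(KCl) = 74.55 g/mol; Z = 4 formula units per cell.
a³ = Z·M/(N_A·ρ) = 4 × 74.55 / (6.022 × 10²³ × 2.00) = 2.476 × 10^-22 cm³, so a = 6.279 × 10^-8 cm = 6.28 Å.

6.28 Å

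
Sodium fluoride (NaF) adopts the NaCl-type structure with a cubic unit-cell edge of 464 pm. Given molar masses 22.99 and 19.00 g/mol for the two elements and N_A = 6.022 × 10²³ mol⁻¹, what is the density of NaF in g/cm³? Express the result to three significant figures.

2.79 g/cm³

The NaCl-type structure contains Z = 4 formula units per cell; M(NaF) = 22.99 + 19.00 = 41.99 g/mol.
a³ = (4.640 × 10^-8 cm)³ = 9.990 × 10^-23 cm³.
ρ = 4 × 41.99 / (6.022 × 10²³ × 9.990 × 10^-23) = 2.792 g/cm³.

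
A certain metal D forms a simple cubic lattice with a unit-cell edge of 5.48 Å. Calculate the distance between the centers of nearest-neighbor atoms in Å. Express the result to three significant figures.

In a simple cubic structure, atoms touch along the cell edge, so a = 2r; the nearest-neighbor distance equals 2r = 1.000·a.
d = 1.000 × 5.48 = 5.48 Å.

5.48 Å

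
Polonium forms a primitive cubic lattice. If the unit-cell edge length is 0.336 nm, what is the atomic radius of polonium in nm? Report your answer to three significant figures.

In a simple cubic lattice, atoms touch along the cell edge, so a = 2r.
r = a/2 = 0.336/2 = 0.168 nm.

0.168 nm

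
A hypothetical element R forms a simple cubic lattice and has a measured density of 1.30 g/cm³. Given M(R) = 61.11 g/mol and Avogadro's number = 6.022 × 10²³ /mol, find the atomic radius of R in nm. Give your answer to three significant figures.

0.214 nm

For a simple cubic cell (Z = 1), a³ = Z·M/(N_A·ρ) = 1 × 61.11 / (6.022 × 10²³ × 1.300) = 7.806 × 10^-23 cm³, so a = 4.274 × 10^-8 cm = 0.4274 nm.
Atoms touch along the cell edge, so a = 2r, so r = 0.5000 × a = 0.214 nm.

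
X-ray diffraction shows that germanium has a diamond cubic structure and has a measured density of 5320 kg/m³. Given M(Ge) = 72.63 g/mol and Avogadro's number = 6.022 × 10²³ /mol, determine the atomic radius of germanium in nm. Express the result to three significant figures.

For a diamond cubic cell (Z = 8), a³ = Z·M/(N_A·ρ) = 8 × 72.63 / (6.022 × 10²³ × 5.320) = 1.814 × 10^-22 cm³, so a = 5.660 × 10^-8 cm = 0.5660 nm.
Nearest neighbors lie along the body diagonal with √3·a = 8r, so r = 0.2165 × a = 0.123 nm.

0.123 nm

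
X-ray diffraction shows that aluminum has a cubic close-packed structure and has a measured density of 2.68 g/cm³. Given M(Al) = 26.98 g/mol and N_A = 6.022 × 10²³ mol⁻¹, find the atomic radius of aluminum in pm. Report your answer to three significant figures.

For an FCC cell (Z = 4), a³ = Z·M/(N_A·ρ) = 4 × 26.98 / (6.022 × 10²³ × 2.680) = 6.687 × 10^-23 cm³, so a = 4.059 × 10^-8 cm = 405.9 pm.
Atoms touch along the face diagonal, so √2·a = 4r, so r = 0.3536 × a = 144 pm.

144 pm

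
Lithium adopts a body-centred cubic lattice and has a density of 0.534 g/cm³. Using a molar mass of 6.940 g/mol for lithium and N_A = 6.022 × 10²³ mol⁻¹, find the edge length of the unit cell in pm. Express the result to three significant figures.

With Z = 2 atoms per BCC cell, a³ = Z·M/(N_A·ρ) = 2 × 6.940 / (6.022 × 10²³ × 0.5340 g/cm³) = 4.316 × 10^-23 cm³.
a = (4.316 × 10^-23)^(1/3) = 3.508 × 10^-8 cm = 351 pm.

351 pm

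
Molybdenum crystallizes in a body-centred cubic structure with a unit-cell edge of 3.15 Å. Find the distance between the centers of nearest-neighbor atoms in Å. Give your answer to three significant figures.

In a BCC structure, atoms touch along the body diagonal, so √3·a = 4r; the nearest-neighbor distance equals 2r = 0.8660·a.
d = 0.8660 × 3.15 = 2.73 Å.

2.73 Å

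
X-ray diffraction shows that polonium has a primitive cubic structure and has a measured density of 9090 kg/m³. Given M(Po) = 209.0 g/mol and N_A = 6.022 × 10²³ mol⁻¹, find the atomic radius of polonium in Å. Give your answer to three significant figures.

For a simple cubic cell (Z = 1), a³ = Z·M/(N_A·ρ) = 1 × 209.0 / (6.022 × 10²³ × 9.090) = 3.818 × 10^-23 cm³, so a = 3.367 × 10^-8 cm = 3.367 Å.
Atoms touch along the cell edge, so a = 2r, so r = 0.5000 × a = 1.68 Å.

1.68 Å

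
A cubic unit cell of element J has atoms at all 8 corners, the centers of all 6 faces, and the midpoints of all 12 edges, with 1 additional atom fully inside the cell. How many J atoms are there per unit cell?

Corner atoms are shared by 8 cells (1/8 each), face atoms by 2 (1/2 each), edge atoms by 4 (1/4 each), interior atoms are unshared.
Net atoms = 8 × 1/8 + 6 × 1/2 + 12 × 1/4 + 1 = 1 + 3 + 3 + 1 = 8.

8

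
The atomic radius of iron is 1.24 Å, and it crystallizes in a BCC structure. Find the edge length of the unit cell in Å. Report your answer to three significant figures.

In a BCC lattice, atoms touch along the body diagonal, so √3·a = 4r.
a = 4r/√3 = 4 × 1.24 / 1.7321 = 2.86 Å.

2.86 Å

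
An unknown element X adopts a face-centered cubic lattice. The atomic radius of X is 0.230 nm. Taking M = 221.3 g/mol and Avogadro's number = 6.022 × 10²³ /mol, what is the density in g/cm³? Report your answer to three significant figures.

5.34 g/cm³

In an FCC lattice, atoms touch along the face diagonal, so √2·a = 4r, giving a = 0.6505 nm = 6.505 × 10^-8 cm.
With Z = 4, ρ = Z·M/(N_A·a³) = 4 × 221.3 / (6.022 × 10²³ × 2.753 × 10^-22) = 5.339 g/cm³.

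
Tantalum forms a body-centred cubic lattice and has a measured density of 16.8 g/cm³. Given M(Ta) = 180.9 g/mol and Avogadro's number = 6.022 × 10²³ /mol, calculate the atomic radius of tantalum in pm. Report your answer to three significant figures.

143 pm

For a BCC cell (Z = 2), a³ = Z·M/(N_A·ρ) = 2 × 180.9 / (6.022 × 10²³ × 16.80) = 3.576 × 10^-23 cm³, so a = 3.295 × 10^-8 cm = 329.5 pm.
Atoms touch along the body diagonal, so √3·a = 4r, so r = 0.4330 × a = 143 pm.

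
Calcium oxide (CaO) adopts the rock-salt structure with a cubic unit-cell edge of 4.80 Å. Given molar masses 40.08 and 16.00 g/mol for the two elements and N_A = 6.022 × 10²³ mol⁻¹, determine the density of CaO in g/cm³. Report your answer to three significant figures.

3.37 g/cm³

The rock-salt structure contains Z = 4 formula units per cell; M(CaO) = 40.08 + 16.00 = 56.08 g/mol.
a³ = (4.800 × 10^-8 cm)³ = 1.106 × 10^-22 cm³.
ρ = 4 × 56.08 / (6.022 × 10²³ × 1.106 × 10^-22) = 3.368 g/cm³.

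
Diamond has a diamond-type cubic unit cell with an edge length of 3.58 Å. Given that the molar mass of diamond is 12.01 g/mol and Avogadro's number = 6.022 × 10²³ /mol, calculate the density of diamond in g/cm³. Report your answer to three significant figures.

3.48 g/cm³

A diamond cubic unit cell contains Z = 8 atoms.
Cell volume: a³ = (3.58 Å)³ = (3.580 × 10^-8 cm)³ = 4.588 × 10^-23 cm³.
ρ = Z·M/(N_A·a³) = 8 × 12.01 / (6.022 × 10²³ × 4.588 × 10^-23) = 3.477 g/cm³.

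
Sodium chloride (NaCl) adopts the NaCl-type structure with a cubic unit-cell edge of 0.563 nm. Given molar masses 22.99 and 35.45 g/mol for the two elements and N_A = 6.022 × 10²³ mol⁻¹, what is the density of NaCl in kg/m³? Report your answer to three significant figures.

2180 kg/m³

The NaCl-type structure contains Z = 4 formula units per cell; M(NaCl) = 22.99 + 35.45 = 58.44 g/mol.
a³ = (5.630 × 10^-8 cm)³ = 1.785 × 10^-22 cm³.
ρ = 4 × 58.44 / (6.022 × 10²³ × 1.785 × 10^-22) = 2.175 g/cm³ = 2180 kg/m³.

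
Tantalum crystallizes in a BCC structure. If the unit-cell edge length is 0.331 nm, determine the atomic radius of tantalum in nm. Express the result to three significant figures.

In a BCC lattice, atoms touch along the body diagonal, so √3·a = 4r.
r = √3·a/4 = 1.7321 × 0.331 / 4 = 0.143 nm.

0.143 nm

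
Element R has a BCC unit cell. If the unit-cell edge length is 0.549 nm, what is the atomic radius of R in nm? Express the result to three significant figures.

In a BCC lattice, atoms touch along the body diagonal, so √3·a = 4r.
r = √3·a/4 = 1.7321 × 0.549 / 4 = 0.238 nm.

0.238 nm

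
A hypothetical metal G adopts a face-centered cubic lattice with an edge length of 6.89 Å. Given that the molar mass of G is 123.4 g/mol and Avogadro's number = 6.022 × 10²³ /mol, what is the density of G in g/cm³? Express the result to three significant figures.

2.51 g/cm³

An FCC unit cell contains Z = 4 atoms.
Cell volume: a³ = (6.89 Å)³ = (6.890 × 10^-8 cm)³ = 3.271 × 10^-22 cm³.
ρ = Z·M/(N_A·a³) = 4 × 123.4 / (6.022 × 10²³ × 3.271 × 10^-22) = 2.506 g/cm³.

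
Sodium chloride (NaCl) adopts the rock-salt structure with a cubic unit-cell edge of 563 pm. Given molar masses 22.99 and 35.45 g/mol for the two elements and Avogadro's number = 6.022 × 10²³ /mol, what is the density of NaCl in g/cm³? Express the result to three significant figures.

2.18 g/cm³

The rock-salt structure contains Z = 4 formula units per cell; M(NaCl) = 22.99 + 35.45 = 58.44 g/mol.
a³ = (5.630 × 10^-8 cm)³ = 1.785 × 10^-22 cm³.
ρ = 4 × 58.44 / (6.022 × 10²³ × 1.785 × 10^-22) = 2.175 g/cm³.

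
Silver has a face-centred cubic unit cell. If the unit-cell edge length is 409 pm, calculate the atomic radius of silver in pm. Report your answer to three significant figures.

In an FCC lattice, atoms touch along the face diagonal, so √2·a = 4r.
r = √2·a/4 = 1.4142 × 409 / 4 = 145 pm.

145 pm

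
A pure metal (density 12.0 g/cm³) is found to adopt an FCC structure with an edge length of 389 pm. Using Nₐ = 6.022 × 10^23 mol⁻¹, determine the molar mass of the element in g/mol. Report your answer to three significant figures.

An FCC cell has Z = 4 atoms; a = 3.890 × 10^-8 cm.
M = ρ·N_A·a³/Z = 12.0 × 6.022 × 10²³ × 5.886 × 10^-23 / 4 = 106 g/mol.

106 g/mol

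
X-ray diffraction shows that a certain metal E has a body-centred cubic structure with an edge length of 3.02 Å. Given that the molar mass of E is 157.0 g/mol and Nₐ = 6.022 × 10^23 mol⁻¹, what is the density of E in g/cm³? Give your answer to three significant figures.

18.9 g/cm³

A BCC unit cell contains Z = 2 atoms.
Cell volume: a³ = (3.02 Å)³ = (3.020 × 10^-8 cm)³ = 2.754 × 10^-23 cm³.
ρ = Z·M/(N_A·a³) = 2 × 157.0 / (6.022 × 10²³ × 2.754 × 10^-23) = 18.93 g/cm³.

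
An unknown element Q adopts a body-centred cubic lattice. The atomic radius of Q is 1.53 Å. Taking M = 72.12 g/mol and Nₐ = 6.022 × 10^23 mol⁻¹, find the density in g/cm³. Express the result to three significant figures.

5.43 g/cm³

In a BCC lattice, atoms touch along the body diagonal, so √3·a = 4r, giving a = 3.533 Å = 3.533 × 10^-8 cm.
With Z = 2, ρ = Z·M/(N_A·a³) = 2 × 72.12 / (6.022 × 10²³ × 4.411 × 10^-23) = 5.430 g/cm³.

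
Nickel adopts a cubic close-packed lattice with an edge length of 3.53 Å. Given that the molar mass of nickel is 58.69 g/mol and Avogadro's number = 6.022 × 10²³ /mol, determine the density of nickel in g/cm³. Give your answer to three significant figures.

An FCC unit cell contains Z = 4 atoms.
Cell volume: a³ = (3.53 Å)³ = (3.530 × 10^-8 cm)³ = 4.399 × 10^-23 cm³.
ρ = Z·M/(N_A·a³) = 4 × 58.69 / (6.022 × 10²³ × 4.399 × 10^-23) = 8.863 g/cm³.

8.86 g/cm³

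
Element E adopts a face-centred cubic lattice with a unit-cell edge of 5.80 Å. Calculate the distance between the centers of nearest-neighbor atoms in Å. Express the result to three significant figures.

4.10 Å

In an FCC structure, atoms touch along the face diagonal, so √2·a = 4r; the nearest-neighbor distance equals 2r = 0.7071·a.
d = 0.7071 × 5.80 = 4.10 Å.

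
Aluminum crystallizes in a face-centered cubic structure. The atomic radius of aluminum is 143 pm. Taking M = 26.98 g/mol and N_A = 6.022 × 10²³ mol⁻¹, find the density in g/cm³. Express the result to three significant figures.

In an FCC lattice, atoms touch along the face diagonal, so √2·a = 4r, giving a = 404.5 pm = 4.045 × 10^-8 cm.
With Z = 4, ρ = Z·M/(N_A·a³) = 4 × 26.98 / (6.022 × 10²³ × 6.617 × 10^-23) = 2.708 g/cm³.

2.71 g/cm³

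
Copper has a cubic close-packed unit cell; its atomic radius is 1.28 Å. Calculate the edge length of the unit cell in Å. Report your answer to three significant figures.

3.62 Å

In an FCC lattice, atoms touch along the face diagonal, so √2·a = 4r.
a = 4r/√2 = 4 × 1.28 / 1.4142 = 3.62 Å.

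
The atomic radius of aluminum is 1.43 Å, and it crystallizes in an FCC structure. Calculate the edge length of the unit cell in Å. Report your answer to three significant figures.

In an FCC lattice, atoms touch along the face diagonal, so √2·a = 4r.
a = 4r/√2 = 4 × 1.43 / 1.4142 = 4.04 Å.

4.04 Å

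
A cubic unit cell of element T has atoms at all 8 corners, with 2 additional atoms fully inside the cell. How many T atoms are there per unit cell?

Corner atoms are shared by 8 cells (1/8 each), interior atoms are unshared.
Net atoms = 8 × 1/8 + 2 = 1 + 2 = 3.

3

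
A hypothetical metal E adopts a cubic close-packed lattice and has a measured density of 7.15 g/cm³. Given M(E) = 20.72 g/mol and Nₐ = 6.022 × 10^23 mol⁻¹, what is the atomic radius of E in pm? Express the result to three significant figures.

For an FCC cell (Z = 4), a³ = Z·M/(N_A·ρ) = 4 × 20.72 / (6.022 × 10²³ × 7.150) = 1.925 × 10^-23 cm³, so a = 2.680 × 10^-8 cm = 268.0 pm.
Atoms touch along the face diagonal, so √2·a = 4r, so r = 0.3536 × a = 94.8 pm.

94.8 pm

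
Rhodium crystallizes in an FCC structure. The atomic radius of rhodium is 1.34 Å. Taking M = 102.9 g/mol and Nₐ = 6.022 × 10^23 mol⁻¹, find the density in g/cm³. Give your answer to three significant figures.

12.6 g/cm³

In an FCC lattice, atoms touch along the face diagonal, so √2·a = 4r, giving a = 3.790 Å = 3.790 × 10^-8 cm.
With Z = 4, ρ = Z·M/(N_A·a³) = 4 × 102.9 / (6.022 × 10²³ × 5.444 × 10^-23) = 12.55 g/cm³.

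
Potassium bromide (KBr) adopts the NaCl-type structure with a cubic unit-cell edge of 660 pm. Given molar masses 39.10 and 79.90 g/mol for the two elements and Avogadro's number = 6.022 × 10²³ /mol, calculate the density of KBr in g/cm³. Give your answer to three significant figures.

2.75 g/cm³

The NaCl-type structure contains Z = 4 formula units per cell; M(KBr) = 39.10 + 79.90 = 119.0 g/mol.
a³ = (6.600 × 10^-8 cm)³ = 2.875 × 10^-22 cm³.
ρ = 4 × 119.0 / (6.022 × 10²³ × 2.875 × 10^-22) = 2.749 g/cm³.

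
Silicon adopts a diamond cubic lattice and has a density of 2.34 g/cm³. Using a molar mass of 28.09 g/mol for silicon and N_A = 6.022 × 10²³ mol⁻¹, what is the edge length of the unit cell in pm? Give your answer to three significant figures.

With Z = 8 atoms per diamond cubic cell, a³ = Z·M/(N_A·ρ) = 8 × 28.09 / (6.022 × 10²³ × 2.340 g/cm³) = 1.595 × 10^-22 cm³.
a = (1.595 × 10^-22)^(1/3) = 5.423 × 10^-8 cm = 542 pm.

542 pm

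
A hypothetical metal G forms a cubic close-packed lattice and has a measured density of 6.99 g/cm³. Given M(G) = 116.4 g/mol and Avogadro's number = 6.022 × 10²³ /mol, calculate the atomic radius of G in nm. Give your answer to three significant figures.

For an FCC cell (Z = 4), a³ = Z·M/(N_A·ρ) = 4 × 116.4 / (6.022 × 10²³ × 6.990) = 1.106 × 10^-22 cm³, so a = 4.800 × 10^-8 cm = 0.4800 nm.
Atoms touch along the face diagonal, so √2·a = 4r, so r = 0.3536 × a = 0.170 nm.

0.170 nm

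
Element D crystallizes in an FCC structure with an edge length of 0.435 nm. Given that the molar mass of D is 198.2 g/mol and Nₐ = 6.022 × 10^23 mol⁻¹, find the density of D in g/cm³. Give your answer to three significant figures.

An FCC unit cell contains Z = 4 atoms.
Cell volume: a³ = (0.435 nm)³ = (4.350 × 10^-8 cm)³ = 8.231 × 10^-23 cm³.
ρ = Z·M/(N_A·a³) = 4 × 198.2 / (6.022 × 10²³ × 8.231 × 10^-23) = 15.99 g/cm³.

16.0 g/cm³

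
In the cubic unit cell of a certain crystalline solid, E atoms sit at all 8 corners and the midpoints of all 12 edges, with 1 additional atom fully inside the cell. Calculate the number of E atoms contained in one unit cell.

Corner atoms are shared by 8 cells (1/8 each), edge atoms by 4 (1/4 each), interior atoms are unshared.
Net atoms = 8 × 1/8 + 12 × 1/4 + 1 = 1 + 3 + 1 = 5.

5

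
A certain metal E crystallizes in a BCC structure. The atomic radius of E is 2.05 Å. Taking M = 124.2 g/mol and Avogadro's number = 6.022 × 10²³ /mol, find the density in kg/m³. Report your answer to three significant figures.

In a BCC lattice, atoms touch along the body diagonal, so √3·a = 4r, giving a = 4.734 Å = 4.734 × 10^-8 cm.
With Z = 2, ρ = Z·M/(N_A·a³) = 2 × 124.2 / (6.022 × 10²³ × 1.061 × 10^-22) = 3.887 g/cm³ = 3890 kg/m³.

3890 kg/m³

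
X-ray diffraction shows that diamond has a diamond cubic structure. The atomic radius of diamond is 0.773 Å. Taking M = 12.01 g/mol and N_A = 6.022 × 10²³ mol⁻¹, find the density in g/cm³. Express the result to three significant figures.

3.51 g/cm³

In a diamond cubic lattice, nearest neighbors lie along the body diagonal with √3·a = 8r, giving a = 3.570 Å = 3.570 × 10^-8 cm.
With Z = 8, ρ = Z·M/(N_A·a³) = 8 × 12.01 / (6.022 × 10²³ × 4.551 × 10^-23) = 3.506 g/cm³.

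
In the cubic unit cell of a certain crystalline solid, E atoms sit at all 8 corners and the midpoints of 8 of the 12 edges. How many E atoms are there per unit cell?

3

Corner atoms are shared by 8 cells (1/8 each), edge atoms by 4 (1/4 each).
Net atoms = 8 × 1/8 + 8 × 1/4 = 1 + 2 = 3.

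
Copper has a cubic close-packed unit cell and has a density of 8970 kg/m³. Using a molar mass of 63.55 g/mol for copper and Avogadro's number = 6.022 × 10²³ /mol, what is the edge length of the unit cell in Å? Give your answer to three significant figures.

With Z = 4 atoms per FCC cell, a³ = Z·M/(N_A·ρ) = 4 × 63.55 / (6.022 × 10²³ × 8.970 g/cm³) = 4.706 × 10^-23 cm³.
a = (4.706 × 10^-23)^(1/3) = 3.610 × 10^-8 cm = 3.61 Å.

3.61 Å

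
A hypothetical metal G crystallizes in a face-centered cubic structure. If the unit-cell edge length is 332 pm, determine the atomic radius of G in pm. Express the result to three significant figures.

117 pm

In an FCC lattice, atoms touch along the face diagonal, so √2·a = 4r.
r = √2·a/4 = 1.4142 × 332 / 4 = 117 pm.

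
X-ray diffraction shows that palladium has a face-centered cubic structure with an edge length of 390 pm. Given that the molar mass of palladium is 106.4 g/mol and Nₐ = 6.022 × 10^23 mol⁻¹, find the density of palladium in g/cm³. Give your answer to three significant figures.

11.9 g/cm³

An FCC unit cell contains Z = 4 atoms.
Cell volume: a³ = (390 pm)³ = (3.900 × 10^-8 cm)³ = 5.932 × 10^-23 cm³.
ρ = Z·M/(N_A·a³) = 4 × 106.4 / (6.022 × 10²³ × 5.932 × 10^-23) = 11.91 g/cm³.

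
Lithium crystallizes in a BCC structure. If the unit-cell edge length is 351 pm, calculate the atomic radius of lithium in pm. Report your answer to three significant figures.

In a BCC lattice, atoms touch along the body diagonal, so √3·a = 4r.
r = √3·a/4 = 1.7321 × 351 / 4 = 152 pm.

152 pm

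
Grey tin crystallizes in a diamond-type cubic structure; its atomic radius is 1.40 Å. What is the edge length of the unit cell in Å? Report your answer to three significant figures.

In a diamond cubic lattice, nearest neighbors lie along the body diagonal with √3·a = 8r.
a = 8r/√3 = 8 × 1.40 / 1.7321 = 6.47 Å.

6.47 Å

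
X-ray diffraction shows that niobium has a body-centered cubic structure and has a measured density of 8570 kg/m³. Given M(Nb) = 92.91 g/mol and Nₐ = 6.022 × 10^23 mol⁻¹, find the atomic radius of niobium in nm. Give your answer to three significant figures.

For a BCC cell (Z = 2), a³ = Z·M/(N_A·ρ) = 2 × 92.91 / (6.022 × 10²³ × 8.570) = 3.601 × 10^-23 cm³, so a = 3.302 × 10^-8 cm = 0.3302 nm.
Atoms touch along the body diagonal, so √3·a = 4r, so r = 0.4330 × a = 0.143 nm.

0.143 nm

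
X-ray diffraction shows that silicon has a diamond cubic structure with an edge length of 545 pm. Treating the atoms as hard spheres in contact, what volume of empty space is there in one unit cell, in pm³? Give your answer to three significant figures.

In a diamond cubic lattice nearest neighbors lie along the body diagonal with √3·a = 8r, so r = 0.2165a = 118.0 pm.
V_cell = a³ = 1.619 × 10^8 pm³; V_atoms = 8 × (4/3)πr³ = 5.505 × 10^7 pm³.
Empty space = 1.619 × 10^8 − 5.505 × 10^7 = 1.07 × 10^8 pm³.

1.07 × 10^8 pm³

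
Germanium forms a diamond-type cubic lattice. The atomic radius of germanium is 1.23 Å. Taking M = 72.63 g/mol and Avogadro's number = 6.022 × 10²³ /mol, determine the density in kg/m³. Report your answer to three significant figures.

In a diamond cubic lattice, nearest neighbors lie along the body diagonal with √3·a = 8r, giving a = 5.681 Å = 5.681 × 10^-8 cm.
With Z = 8, ρ = Z·M/(N_A·a³) = 8 × 72.63 / (6.022 × 10²³ × 1.834 × 10^-22) = 5.262 g/cm³ = 5260 kg/m³.

5260 kg/m³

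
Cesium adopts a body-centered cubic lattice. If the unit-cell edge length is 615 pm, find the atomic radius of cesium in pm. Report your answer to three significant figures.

266 pm

In a BCC lattice, atoms touch along the body diagonal, so √3·a = 4r.
r = √3·a/4 = 1.7321 × 615 / 4 = 266 pm.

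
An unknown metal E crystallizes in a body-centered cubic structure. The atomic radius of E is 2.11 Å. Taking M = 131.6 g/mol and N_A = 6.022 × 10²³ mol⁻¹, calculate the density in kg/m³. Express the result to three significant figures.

In a BCC lattice, atoms touch along the body diagonal, so √3·a = 4r, giving a = 4.873 Å = 4.873 × 10^-8 cm.
With Z = 2, ρ = Z·M/(N_A·a³) = 2 × 131.6 / (6.022 × 10²³ × 1.157 × 10^-22) = 3.777 g/cm³ = 3780 kg/m³.

3780 kg/m³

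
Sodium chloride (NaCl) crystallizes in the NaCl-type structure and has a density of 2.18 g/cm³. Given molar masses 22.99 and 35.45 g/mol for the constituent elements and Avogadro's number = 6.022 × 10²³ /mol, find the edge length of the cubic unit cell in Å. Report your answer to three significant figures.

5.63 Å

M(NaCl) = 58.44 g/mol; Z = 4 formula units per cell.
a³ = Z·M/(N_A·ρ) = 4 × 58.44 / (6.022 × 10²³ × 2.18) = 1.781 × 10^-22 cm³, so a = 5.626 × 10^-8 cm = 5.63 Å.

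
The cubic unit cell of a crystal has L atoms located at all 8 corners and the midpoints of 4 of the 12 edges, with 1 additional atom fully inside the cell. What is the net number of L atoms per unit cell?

3

Corner atoms are shared by 8 cells (1/8 each), edge atoms by 4 (1/4 each), interior atoms are unshared.
Net atoms = 8 × 1/8 + 4 × 1/4 + 1 = 1 + 1 + 1 = 3.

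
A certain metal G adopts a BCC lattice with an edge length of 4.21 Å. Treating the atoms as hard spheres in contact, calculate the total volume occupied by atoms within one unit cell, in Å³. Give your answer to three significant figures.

50.8 Å³

In a BCC lattice atoms touch along the body diagonal, so √3·a = 4r, so r = 0.4330a = 1.823 Å.
V_atoms = Z × (4/3)πr³ = 2 × (4/3)π × (1.823)³ = 50.8 Å³.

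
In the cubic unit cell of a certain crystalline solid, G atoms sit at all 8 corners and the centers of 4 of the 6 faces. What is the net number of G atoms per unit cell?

3

Corner atoms are shared by 8 cells (1/8 each), face atoms by 2 (1/2 each).
Net atoms = 8 × 1/8 + 4 × 1/2 = 1 + 2 = 3.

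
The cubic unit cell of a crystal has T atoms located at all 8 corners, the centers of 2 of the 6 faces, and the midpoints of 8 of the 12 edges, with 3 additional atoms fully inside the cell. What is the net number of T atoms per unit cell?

7

Corner atoms are shared by 8 cells (1/8 each), face atoms by 2 (1/2 each), edge atoms by 4 (1/4 each), interior atoms are unshared.
Net atoms = 8 × 1/8 + 2 × 1/2 + 8 × 1/4 + 3 = 1 + 1 + 2 + 3 = 7.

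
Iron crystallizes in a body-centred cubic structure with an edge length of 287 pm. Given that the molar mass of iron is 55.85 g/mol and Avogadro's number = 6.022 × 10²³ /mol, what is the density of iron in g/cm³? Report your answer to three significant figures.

7.85 g/cm³

A BCC unit cell contains Z = 2 atoms.
Cell volume: a³ = (287 pm)³ = (2.870 × 10^-8 cm)³ = 2.364 × 10^-23 cm³.
ρ = Z·M/(N_A·a³) = 2 × 55.85 / (6.022 × 10²³ × 2.364 × 10^-23) = 7.846 g/cm³.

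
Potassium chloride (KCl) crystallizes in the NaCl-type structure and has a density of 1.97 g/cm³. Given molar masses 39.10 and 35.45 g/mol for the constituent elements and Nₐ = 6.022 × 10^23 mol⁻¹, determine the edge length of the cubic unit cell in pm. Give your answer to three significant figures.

M(KCl) = 74.55 g/mol; Z = 4 formula units per cell.
a³ = Z·M/(N_A·ρ) = 4 × 74.55 / (6.022 × 10²³ × 1.97) = 2.514 × 10^-22 cm³, so a = 6.311 × 10^-8 cm = 631 pm.

631 pm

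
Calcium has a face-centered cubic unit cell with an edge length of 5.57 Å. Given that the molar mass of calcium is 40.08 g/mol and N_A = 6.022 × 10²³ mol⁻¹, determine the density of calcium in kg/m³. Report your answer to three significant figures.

1540 kg/m³

An FCC unit cell contains Z = 4 atoms.
Cell volume: a³ = (5.57 Å)³ = (5.570 × 10^-8 cm)³ = 1.728 × 10^-22 cm³.
ρ = Z·M/(N_A·a³) = 4 × 40.08 / (6.022 × 10²³ × 1.728 × 10^-22) = 1.541 g/cm³ = 1540 kg/m³.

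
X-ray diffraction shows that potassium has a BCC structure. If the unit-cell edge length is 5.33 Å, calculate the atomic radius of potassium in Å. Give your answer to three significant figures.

In a BCC lattice, atoms touch along the body diagonal, so √3·a = 4r.
r = √3·a/4 = 1.7321 × 5.33 / 4 = 2.31 Å.

2.31 Å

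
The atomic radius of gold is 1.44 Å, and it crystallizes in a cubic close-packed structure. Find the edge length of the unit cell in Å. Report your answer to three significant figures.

4.07 Å

In an FCC lattice, atoms touch along the face diagonal, so √2·a = 4r.
a = 4r/√2 = 4 × 1.44 / 1.4142 = 4.07 Å.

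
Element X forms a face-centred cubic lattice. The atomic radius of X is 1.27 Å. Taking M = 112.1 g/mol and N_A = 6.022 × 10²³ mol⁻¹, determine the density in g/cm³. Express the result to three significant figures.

In an FCC lattice, atoms touch along the face diagonal, so √2·a = 4r, giving a = 3.592 Å = 3.592 × 10^-8 cm.
With Z = 4, ρ = Z·M/(N_A·a³) = 4 × 112.1 / (6.022 × 10²³ × 4.635 × 10^-23) = 16.06 g/cm³.

16.1 g/cm³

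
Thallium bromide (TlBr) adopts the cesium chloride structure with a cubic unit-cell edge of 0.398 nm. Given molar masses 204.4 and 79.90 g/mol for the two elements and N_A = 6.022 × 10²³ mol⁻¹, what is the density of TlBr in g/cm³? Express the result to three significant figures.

7.49 g/cm³

The cesium chloride structure contains Z = 1 formula unit per cell; M(TlBr) = 204.4 + 79.90 = 284.3 g/mol.
a³ = (3.980 × 10^-8 cm)³ = 6.304 × 10^-23 cm³.
ρ = 1 × 284.3 / (6.022 × 10²³ × 6.304 × 10^-23) = 7.488 g/cm³.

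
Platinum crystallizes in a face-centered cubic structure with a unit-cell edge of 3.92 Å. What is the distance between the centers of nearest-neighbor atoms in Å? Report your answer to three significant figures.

2.77 Å

In an FCC structure, atoms touch along the face diagonal, so √2·a = 4r; the nearest-neighbor distance equals 2r = 0.7071·a.
d = 0.7071 × 3.92 = 2.77 Å.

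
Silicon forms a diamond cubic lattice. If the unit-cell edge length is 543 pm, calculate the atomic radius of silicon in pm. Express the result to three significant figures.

In a diamond cubic lattice, nearest neighbors lie along the body diagonal with √3·a = 8r.
r = √3·a/8 = 1.7321 × 543 / 8 = 118 pm.

118 pm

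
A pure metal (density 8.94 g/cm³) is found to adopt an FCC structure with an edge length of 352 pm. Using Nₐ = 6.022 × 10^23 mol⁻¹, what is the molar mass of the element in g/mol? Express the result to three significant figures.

58.7 g/mol

An FCC cell has Z = 4 atoms; a = 3.520 × 10^-8 cm.
M = ρ·N_A·a³/Z = 8.94 × 6.022 × 10²³ × 4.361 × 10^-23 / 4 = 58.7 g/mol.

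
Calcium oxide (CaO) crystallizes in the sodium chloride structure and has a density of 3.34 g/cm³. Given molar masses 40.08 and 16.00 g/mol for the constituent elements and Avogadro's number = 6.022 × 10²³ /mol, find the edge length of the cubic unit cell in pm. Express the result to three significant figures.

M(CaO) = 56.08 g/mol; Z = 4 formula units per cell.
a³ = Z·M/(N_A·ρ) = 4 × 56.08 / (6.022 × 10²³ × 3.34) = 1.115 × 10^-22 cm³, so a = 4.813 × 10^-8 cm = 481 pm.

481 pm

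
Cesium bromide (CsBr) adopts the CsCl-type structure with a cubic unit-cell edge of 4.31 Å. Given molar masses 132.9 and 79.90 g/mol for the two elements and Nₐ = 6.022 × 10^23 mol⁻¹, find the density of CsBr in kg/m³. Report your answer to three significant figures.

4410 kg/m³

The CsCl-type structure contains Z = 1 formula unit per cell; M(CsBr) = 132.9 + 79.90 = 212.8 g/mol.
a³ = (4.310 × 10^-8 cm)³ = 8.006 × 10^-23 cm³.
ρ = 1 × 212.8 / (6.022 × 10²³ × 8.006 × 10^-23) = 4.414 g/cm³ = 4410 kg/m³.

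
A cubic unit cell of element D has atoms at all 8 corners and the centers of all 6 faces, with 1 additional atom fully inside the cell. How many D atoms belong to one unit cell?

Corner atoms are shared by 8 cells (1/8 each), face atoms by 2 (1/2 each), interior atoms are unshared.
Net atoms = 8 × 1/8 + 6 × 1/2 + 1 = 1 + 3 + 1 = 5.

5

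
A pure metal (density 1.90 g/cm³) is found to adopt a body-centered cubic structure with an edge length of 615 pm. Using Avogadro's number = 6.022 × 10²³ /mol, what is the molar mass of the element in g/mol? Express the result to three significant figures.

A BCC cell has Z = 2 atoms; a = 6.150 × 10^-8 cm.
M = ρ·N_A·a³/Z = 1.90 × 6.022 × 10²³ × 2.326 × 10^-22 / 2 = 133 g/mol.

133 g/mol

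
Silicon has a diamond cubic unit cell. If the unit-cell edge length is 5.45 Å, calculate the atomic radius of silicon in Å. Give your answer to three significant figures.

In a diamond cubic lattice, nearest neighbors lie along the body diagonal with √3·a = 8r.
r = √3·a/8 = 1.7321 × 5.45 / 8 = 1.18 Å.

1.18 Å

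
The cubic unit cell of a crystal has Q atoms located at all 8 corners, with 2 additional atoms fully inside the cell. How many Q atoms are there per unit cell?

3

Corner atoms are shared by 8 cells (1/8 each), interior atoms are unshared.
Net atoms = 8 × 1/8 + 2 = 1 + 2 = 3.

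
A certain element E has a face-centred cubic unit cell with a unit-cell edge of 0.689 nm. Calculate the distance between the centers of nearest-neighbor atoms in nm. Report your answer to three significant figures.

In an FCC structure, atoms touch along the face diagonal, so √2·a = 4r; the nearest-neighbor distance equals 2r = 0.7071·a.
d = 0.7071 × 0.689 = 0.487 nm.

0.487 nm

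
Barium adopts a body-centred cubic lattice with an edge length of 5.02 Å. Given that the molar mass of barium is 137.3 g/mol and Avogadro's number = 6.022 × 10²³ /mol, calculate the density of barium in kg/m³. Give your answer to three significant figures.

3600 kg/m³

A BCC unit cell contains Z = 2 atoms.
Cell volume: a³ = (5.02 Å)³ = (5.020 × 10^-8 cm)³ = 1.265 × 10^-22 cm³.
ρ = Z·M/(N_A·a³) = 2 × 137.3 / (6.022 × 10²³ × 1.265 × 10^-22) = 3.605 g/cm³ = 3600 kg/m³.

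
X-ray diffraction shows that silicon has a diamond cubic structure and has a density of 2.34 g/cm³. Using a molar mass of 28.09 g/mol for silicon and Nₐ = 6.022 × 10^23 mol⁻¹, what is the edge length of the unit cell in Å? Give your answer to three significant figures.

5.42 Å

With Z = 8 atoms per diamond cubic cell, a³ = Z·M/(N_A·ρ) = 8 × 28.09 / (6.022 × 10²³ × 2.340 g/cm³) = 1.595 × 10^-22 cm³.
a = (1.595 × 10^-22)^(1/3) = 5.423 × 10^-8 cm = 5.42 Å.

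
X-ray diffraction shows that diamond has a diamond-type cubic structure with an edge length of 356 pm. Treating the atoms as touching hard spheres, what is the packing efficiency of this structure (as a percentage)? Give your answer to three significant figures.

In a diamond cubic lattice nearest neighbors lie along the body diagonal with √3·a = 8r, so r = 0.2165a = 77.08 pm.
Packing fraction = Z·(4/3)πr³ / a³ = 8 × (4/3)π × (77.08)³ / (356)³ = 0.3401 = 34.0%.

34.0%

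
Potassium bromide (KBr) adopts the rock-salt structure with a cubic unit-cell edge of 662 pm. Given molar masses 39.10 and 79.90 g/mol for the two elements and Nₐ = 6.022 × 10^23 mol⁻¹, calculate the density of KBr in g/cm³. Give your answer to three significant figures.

The rock-salt structure contains Z = 4 formula units per cell; M(KBr) = 39.10 + 79.90 = 119.0 g/mol.
a³ = (6.620 × 10^-8 cm)³ = 2.901 × 10^-22 cm³.
ρ = 4 × 119.0 / (6.022 × 10²³ × 2.901 × 10^-22) = 2.725 g/cm³.

2.72 g/cm³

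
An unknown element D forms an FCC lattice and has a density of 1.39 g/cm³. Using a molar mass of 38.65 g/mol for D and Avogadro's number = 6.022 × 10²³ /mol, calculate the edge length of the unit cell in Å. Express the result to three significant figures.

5.69 Å

With Z = 4 atoms per FCC cell, a³ = Z·M/(N_A·ρ) = 4 × 38.65 / (6.022 × 10²³ × 1.390 g/cm³) = 1.847 × 10^-22 cm³.
a = (1.847 × 10^-22)^(1/3) = 5.695 × 10^-8 cm = 5.69 Å.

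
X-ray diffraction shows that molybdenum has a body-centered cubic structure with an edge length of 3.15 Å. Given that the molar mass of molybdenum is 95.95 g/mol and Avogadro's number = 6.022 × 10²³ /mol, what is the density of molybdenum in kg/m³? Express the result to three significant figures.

A BCC unit cell contains Z = 2 atoms.
Cell volume: a³ = (3.15 Å)³ = (3.150 × 10^-8 cm)³ = 3.126 × 10^-23 cm³.
ρ = Z·M/(N_A·a³) = 2 × 95.95 / (6.022 × 10²³ × 3.126 × 10^-23) = 10.20 g/cm³ = 10200 kg/m³.

10200 kg/m³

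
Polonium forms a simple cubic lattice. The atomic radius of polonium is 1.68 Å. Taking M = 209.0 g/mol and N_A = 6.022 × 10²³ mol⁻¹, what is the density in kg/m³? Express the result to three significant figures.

9150 kg/m³

In a simple cubic lattice, atoms touch along the cell edge, so a = 2r, giving a = 3.360 Å = 3.360 × 10^-8 cm.
With Z = 1, ρ = Z·M/(N_A·a³) = 1 × 209.0 / (6.022 × 10²³ × 3.793 × 10^-23) = 9.149 g/cm³ = 9150 kg/m³.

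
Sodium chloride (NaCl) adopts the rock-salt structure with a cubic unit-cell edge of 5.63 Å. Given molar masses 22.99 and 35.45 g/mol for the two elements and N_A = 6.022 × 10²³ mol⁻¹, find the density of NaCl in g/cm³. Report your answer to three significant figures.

2.18 g/cm³

The rock-salt structure contains Z = 4 formula units per cell; M(NaCl) = 22.99 + 35.45 = 58.44 g/mol.
a³ = (5.630 × 10^-8 cm)³ = 1.785 × 10^-22 cm³.
ρ = 4 × 58.44 / (6.022 × 10²³ × 1.785 × 10^-22) = 2.175 g/cm³.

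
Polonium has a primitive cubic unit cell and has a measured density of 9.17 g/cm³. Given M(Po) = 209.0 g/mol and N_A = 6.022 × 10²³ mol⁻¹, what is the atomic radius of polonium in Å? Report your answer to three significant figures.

For a simple cubic cell (Z = 1), a³ = Z·M/(N_A·ρ) = 1 × 209.0 / (6.022 × 10²³ × 9.170) = 3.785 × 10^-23 cm³, so a = 3.357 × 10^-8 cm = 3.357 Å.
Atoms touch along the cell edge, so a = 2r, so r = 0.5000 × a = 1.68 Å.

1.68 Å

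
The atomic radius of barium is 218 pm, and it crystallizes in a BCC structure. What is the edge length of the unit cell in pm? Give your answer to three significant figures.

503 pm

In a BCC lattice, atoms touch along the body diagonal, so √3·a = 4r.
a = 4r/√3 = 4 × 218 / 1.7321 = 503 pm.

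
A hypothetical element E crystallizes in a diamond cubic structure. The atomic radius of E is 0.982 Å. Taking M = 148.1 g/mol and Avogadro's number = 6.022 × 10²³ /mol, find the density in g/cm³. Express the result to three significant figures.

In a diamond cubic lattice, nearest neighbors lie along the body diagonal with √3·a = 8r, giving a = 4.536 Å = 4.536 × 10^-8 cm.
With Z = 8, ρ = Z·M/(N_A·a³) = 8 × 148.1 / (6.022 × 10²³ × 9.331 × 10^-23) = 21.09 g/cm³.

21.1 g/cm³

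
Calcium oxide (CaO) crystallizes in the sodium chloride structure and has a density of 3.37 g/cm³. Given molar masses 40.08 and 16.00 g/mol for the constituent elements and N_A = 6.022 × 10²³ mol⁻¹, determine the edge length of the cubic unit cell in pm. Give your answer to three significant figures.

480 pm

M(CaO) = 56.08 g/mol; Z = 4 formula units per cell.
a³ = Z·M/(N_A·ρ) = 4 × 56.08 / (6.022 × 10²³ × 3.37) = 1.105 × 10^-22 cm³, so a = 4.799 × 10^-8 cm = 480 pm.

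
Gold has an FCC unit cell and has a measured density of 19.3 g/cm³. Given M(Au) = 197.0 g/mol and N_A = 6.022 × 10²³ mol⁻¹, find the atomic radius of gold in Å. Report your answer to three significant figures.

For an FCC cell (Z = 4), a³ = Z·M/(N_A·ρ) = 4 × 197.0 / (6.022 × 10²³ × 19.30) = 6.780 × 10^-23 cm³, so a = 4.078 × 10^-8 cm = 4.078 Å.
Atoms touch along the face diagonal, so √2·a = 4r, so r = 0.3536 × a = 1.44 Å.

1.44 Å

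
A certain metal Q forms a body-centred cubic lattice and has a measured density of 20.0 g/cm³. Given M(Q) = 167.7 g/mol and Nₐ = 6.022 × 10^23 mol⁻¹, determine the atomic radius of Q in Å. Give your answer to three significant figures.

1.31 Å

For a BCC cell (Z = 2), a³ = Z·M/(N_A·ρ) = 2 × 167.7 / (6.022 × 10²³ × 20.00) = 2.785 × 10^-23 cm³, so a = 3.031 × 10^-8 cm = 3.031 Å.
Atoms touch along the body diagonal, so √3·a = 4r, so r = 0.4330 × a = 1.31 Å.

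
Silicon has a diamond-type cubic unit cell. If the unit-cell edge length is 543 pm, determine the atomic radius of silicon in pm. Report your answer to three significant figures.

118 pm

In a diamond cubic lattice, nearest neighbors lie along the body diagonal with √3·a = 8r.
r = √3·a/8 = 1.7321 × 543 / 8 = 118 pm.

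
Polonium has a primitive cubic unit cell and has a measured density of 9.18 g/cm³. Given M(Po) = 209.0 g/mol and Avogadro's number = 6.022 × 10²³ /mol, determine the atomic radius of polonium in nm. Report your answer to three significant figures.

For a simple cubic cell (Z = 1), a³ = Z·M/(N_A·ρ) = 1 × 209.0 / (6.022 × 10²³ × 9.180) = 3.781 × 10^-23 cm³, so a = 3.356 × 10^-8 cm = 0.3356 nm.
Atoms touch along the cell edge, so a = 2r, so r = 0.5000 × a = 0.168 nm.

0.168 nm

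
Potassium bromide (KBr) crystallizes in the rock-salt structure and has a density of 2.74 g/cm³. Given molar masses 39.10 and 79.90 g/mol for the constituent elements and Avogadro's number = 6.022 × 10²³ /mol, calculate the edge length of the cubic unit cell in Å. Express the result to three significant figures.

M(KBr) = 119.0 g/mol; Z = 4 formula units per cell.
a³ = Z·M/(N_A·ρ) = 4 × 119.0 / (6.022 × 10²³ × 2.74) = 2.885 × 10^-22 cm³, so a = 6.608 × 10^-8 cm = 6.61 Å.

6.61 Å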